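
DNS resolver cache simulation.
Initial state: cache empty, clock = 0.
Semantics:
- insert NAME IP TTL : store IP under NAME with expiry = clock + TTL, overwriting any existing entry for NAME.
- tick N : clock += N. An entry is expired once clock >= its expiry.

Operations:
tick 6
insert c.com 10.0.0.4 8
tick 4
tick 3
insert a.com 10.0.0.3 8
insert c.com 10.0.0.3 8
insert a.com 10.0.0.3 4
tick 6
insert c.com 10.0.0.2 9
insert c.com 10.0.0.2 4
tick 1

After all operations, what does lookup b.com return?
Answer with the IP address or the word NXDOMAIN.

Answer: NXDOMAIN

Derivation:
Op 1: tick 6 -> clock=6.
Op 2: insert c.com -> 10.0.0.4 (expiry=6+8=14). clock=6
Op 3: tick 4 -> clock=10.
Op 4: tick 3 -> clock=13.
Op 5: insert a.com -> 10.0.0.3 (expiry=13+8=21). clock=13
Op 6: insert c.com -> 10.0.0.3 (expiry=13+8=21). clock=13
Op 7: insert a.com -> 10.0.0.3 (expiry=13+4=17). clock=13
Op 8: tick 6 -> clock=19. purged={a.com}
Op 9: insert c.com -> 10.0.0.2 (expiry=19+9=28). clock=19
Op 10: insert c.com -> 10.0.0.2 (expiry=19+4=23). clock=19
Op 11: tick 1 -> clock=20.
lookup b.com: not in cache (expired or never inserted)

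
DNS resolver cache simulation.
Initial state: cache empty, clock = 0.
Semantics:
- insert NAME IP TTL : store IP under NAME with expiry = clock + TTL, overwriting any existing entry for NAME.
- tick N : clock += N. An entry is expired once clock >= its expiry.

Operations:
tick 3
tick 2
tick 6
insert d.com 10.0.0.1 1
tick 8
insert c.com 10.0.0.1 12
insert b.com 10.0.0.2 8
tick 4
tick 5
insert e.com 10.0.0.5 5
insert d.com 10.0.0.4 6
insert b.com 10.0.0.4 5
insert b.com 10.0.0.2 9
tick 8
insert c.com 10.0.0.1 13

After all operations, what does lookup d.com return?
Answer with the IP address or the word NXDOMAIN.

Op 1: tick 3 -> clock=3.
Op 2: tick 2 -> clock=5.
Op 3: tick 6 -> clock=11.
Op 4: insert d.com -> 10.0.0.1 (expiry=11+1=12). clock=11
Op 5: tick 8 -> clock=19. purged={d.com}
Op 6: insert c.com -> 10.0.0.1 (expiry=19+12=31). clock=19
Op 7: insert b.com -> 10.0.0.2 (expiry=19+8=27). clock=19
Op 8: tick 4 -> clock=23.
Op 9: tick 5 -> clock=28. purged={b.com}
Op 10: insert e.com -> 10.0.0.5 (expiry=28+5=33). clock=28
Op 11: insert d.com -> 10.0.0.4 (expiry=28+6=34). clock=28
Op 12: insert b.com -> 10.0.0.4 (expiry=28+5=33). clock=28
Op 13: insert b.com -> 10.0.0.2 (expiry=28+9=37). clock=28
Op 14: tick 8 -> clock=36. purged={c.com,d.com,e.com}
Op 15: insert c.com -> 10.0.0.1 (expiry=36+13=49). clock=36
lookup d.com: not in cache (expired or never inserted)

Answer: NXDOMAIN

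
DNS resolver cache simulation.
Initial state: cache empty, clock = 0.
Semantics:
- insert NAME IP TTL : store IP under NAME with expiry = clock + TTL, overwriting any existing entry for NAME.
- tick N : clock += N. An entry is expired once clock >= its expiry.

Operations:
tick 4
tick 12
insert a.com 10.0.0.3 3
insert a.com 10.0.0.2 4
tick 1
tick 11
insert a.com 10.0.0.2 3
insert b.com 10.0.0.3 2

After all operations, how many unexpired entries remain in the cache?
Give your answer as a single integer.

Answer: 2

Derivation:
Op 1: tick 4 -> clock=4.
Op 2: tick 12 -> clock=16.
Op 3: insert a.com -> 10.0.0.3 (expiry=16+3=19). clock=16
Op 4: insert a.com -> 10.0.0.2 (expiry=16+4=20). clock=16
Op 5: tick 1 -> clock=17.
Op 6: tick 11 -> clock=28. purged={a.com}
Op 7: insert a.com -> 10.0.0.2 (expiry=28+3=31). clock=28
Op 8: insert b.com -> 10.0.0.3 (expiry=28+2=30). clock=28
Final cache (unexpired): {a.com,b.com} -> size=2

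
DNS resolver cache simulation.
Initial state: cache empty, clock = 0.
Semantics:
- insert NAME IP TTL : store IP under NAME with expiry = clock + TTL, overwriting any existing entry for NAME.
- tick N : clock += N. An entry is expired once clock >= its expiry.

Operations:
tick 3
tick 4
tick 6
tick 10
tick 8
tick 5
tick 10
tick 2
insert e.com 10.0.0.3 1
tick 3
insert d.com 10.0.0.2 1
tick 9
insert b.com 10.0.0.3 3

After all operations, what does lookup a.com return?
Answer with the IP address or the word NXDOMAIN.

Op 1: tick 3 -> clock=3.
Op 2: tick 4 -> clock=7.
Op 3: tick 6 -> clock=13.
Op 4: tick 10 -> clock=23.
Op 5: tick 8 -> clock=31.
Op 6: tick 5 -> clock=36.
Op 7: tick 10 -> clock=46.
Op 8: tick 2 -> clock=48.
Op 9: insert e.com -> 10.0.0.3 (expiry=48+1=49). clock=48
Op 10: tick 3 -> clock=51. purged={e.com}
Op 11: insert d.com -> 10.0.0.2 (expiry=51+1=52). clock=51
Op 12: tick 9 -> clock=60. purged={d.com}
Op 13: insert b.com -> 10.0.0.3 (expiry=60+3=63). clock=60
lookup a.com: not in cache (expired or never inserted)

Answer: NXDOMAIN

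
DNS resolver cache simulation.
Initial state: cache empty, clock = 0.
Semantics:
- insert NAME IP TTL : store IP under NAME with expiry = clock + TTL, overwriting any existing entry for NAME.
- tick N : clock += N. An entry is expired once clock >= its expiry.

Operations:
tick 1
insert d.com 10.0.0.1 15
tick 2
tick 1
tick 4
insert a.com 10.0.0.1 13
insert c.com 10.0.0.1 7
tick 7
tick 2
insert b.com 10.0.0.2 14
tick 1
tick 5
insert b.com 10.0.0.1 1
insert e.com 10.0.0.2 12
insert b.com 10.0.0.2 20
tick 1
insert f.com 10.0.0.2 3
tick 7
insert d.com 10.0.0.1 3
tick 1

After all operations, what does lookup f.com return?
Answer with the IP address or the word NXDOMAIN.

Answer: NXDOMAIN

Derivation:
Op 1: tick 1 -> clock=1.
Op 2: insert d.com -> 10.0.0.1 (expiry=1+15=16). clock=1
Op 3: tick 2 -> clock=3.
Op 4: tick 1 -> clock=4.
Op 5: tick 4 -> clock=8.
Op 6: insert a.com -> 10.0.0.1 (expiry=8+13=21). clock=8
Op 7: insert c.com -> 10.0.0.1 (expiry=8+7=15). clock=8
Op 8: tick 7 -> clock=15. purged={c.com}
Op 9: tick 2 -> clock=17. purged={d.com}
Op 10: insert b.com -> 10.0.0.2 (expiry=17+14=31). clock=17
Op 11: tick 1 -> clock=18.
Op 12: tick 5 -> clock=23. purged={a.com}
Op 13: insert b.com -> 10.0.0.1 (expiry=23+1=24). clock=23
Op 14: insert e.com -> 10.0.0.2 (expiry=23+12=35). clock=23
Op 15: insert b.com -> 10.0.0.2 (expiry=23+20=43). clock=23
Op 16: tick 1 -> clock=24.
Op 17: insert f.com -> 10.0.0.2 (expiry=24+3=27). clock=24
Op 18: tick 7 -> clock=31. purged={f.com}
Op 19: insert d.com -> 10.0.0.1 (expiry=31+3=34). clock=31
Op 20: tick 1 -> clock=32.
lookup f.com: not in cache (expired or never inserted)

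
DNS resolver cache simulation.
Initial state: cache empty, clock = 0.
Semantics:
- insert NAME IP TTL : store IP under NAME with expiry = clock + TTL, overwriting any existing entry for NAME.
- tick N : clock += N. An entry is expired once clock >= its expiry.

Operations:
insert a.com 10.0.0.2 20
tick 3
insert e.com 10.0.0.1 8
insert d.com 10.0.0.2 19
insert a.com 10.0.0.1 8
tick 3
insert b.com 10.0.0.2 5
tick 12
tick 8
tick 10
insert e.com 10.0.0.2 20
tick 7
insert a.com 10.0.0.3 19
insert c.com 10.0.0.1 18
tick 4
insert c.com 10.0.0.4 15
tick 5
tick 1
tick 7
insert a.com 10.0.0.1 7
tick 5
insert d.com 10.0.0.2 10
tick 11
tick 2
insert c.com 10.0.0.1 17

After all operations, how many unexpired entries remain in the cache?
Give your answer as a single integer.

Answer: 1

Derivation:
Op 1: insert a.com -> 10.0.0.2 (expiry=0+20=20). clock=0
Op 2: tick 3 -> clock=3.
Op 3: insert e.com -> 10.0.0.1 (expiry=3+8=11). clock=3
Op 4: insert d.com -> 10.0.0.2 (expiry=3+19=22). clock=3
Op 5: insert a.com -> 10.0.0.1 (expiry=3+8=11). clock=3
Op 6: tick 3 -> clock=6.
Op 7: insert b.com -> 10.0.0.2 (expiry=6+5=11). clock=6
Op 8: tick 12 -> clock=18. purged={a.com,b.com,e.com}
Op 9: tick 8 -> clock=26. purged={d.com}
Op 10: tick 10 -> clock=36.
Op 11: insert e.com -> 10.0.0.2 (expiry=36+20=56). clock=36
Op 12: tick 7 -> clock=43.
Op 13: insert a.com -> 10.0.0.3 (expiry=43+19=62). clock=43
Op 14: insert c.com -> 10.0.0.1 (expiry=43+18=61). clock=43
Op 15: tick 4 -> clock=47.
Op 16: insert c.com -> 10.0.0.4 (expiry=47+15=62). clock=47
Op 17: tick 5 -> clock=52.
Op 18: tick 1 -> clock=53.
Op 19: tick 7 -> clock=60. purged={e.com}
Op 20: insert a.com -> 10.0.0.1 (expiry=60+7=67). clock=60
Op 21: tick 5 -> clock=65. purged={c.com}
Op 22: insert d.com -> 10.0.0.2 (expiry=65+10=75). clock=65
Op 23: tick 11 -> clock=76. purged={a.com,d.com}
Op 24: tick 2 -> clock=78.
Op 25: insert c.com -> 10.0.0.1 (expiry=78+17=95). clock=78
Final cache (unexpired): {c.com} -> size=1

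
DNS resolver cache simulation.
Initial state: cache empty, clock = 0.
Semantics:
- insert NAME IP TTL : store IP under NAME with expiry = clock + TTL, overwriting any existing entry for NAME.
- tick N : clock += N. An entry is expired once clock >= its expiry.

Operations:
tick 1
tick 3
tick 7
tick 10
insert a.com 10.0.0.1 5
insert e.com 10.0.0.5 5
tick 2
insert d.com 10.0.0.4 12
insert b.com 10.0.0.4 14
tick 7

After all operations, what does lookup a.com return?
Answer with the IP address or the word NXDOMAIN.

Answer: NXDOMAIN

Derivation:
Op 1: tick 1 -> clock=1.
Op 2: tick 3 -> clock=4.
Op 3: tick 7 -> clock=11.
Op 4: tick 10 -> clock=21.
Op 5: insert a.com -> 10.0.0.1 (expiry=21+5=26). clock=21
Op 6: insert e.com -> 10.0.0.5 (expiry=21+5=26). clock=21
Op 7: tick 2 -> clock=23.
Op 8: insert d.com -> 10.0.0.4 (expiry=23+12=35). clock=23
Op 9: insert b.com -> 10.0.0.4 (expiry=23+14=37). clock=23
Op 10: tick 7 -> clock=30. purged={a.com,e.com}
lookup a.com: not in cache (expired or never inserted)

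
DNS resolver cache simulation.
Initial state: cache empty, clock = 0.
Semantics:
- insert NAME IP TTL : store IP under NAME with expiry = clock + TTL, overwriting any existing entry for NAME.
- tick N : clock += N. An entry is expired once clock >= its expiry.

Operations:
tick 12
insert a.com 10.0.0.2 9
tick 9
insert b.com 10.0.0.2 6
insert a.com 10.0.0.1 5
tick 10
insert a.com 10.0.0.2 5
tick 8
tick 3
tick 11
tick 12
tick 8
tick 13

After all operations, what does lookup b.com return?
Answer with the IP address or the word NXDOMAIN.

Answer: NXDOMAIN

Derivation:
Op 1: tick 12 -> clock=12.
Op 2: insert a.com -> 10.0.0.2 (expiry=12+9=21). clock=12
Op 3: tick 9 -> clock=21. purged={a.com}
Op 4: insert b.com -> 10.0.0.2 (expiry=21+6=27). clock=21
Op 5: insert a.com -> 10.0.0.1 (expiry=21+5=26). clock=21
Op 6: tick 10 -> clock=31. purged={a.com,b.com}
Op 7: insert a.com -> 10.0.0.2 (expiry=31+5=36). clock=31
Op 8: tick 8 -> clock=39. purged={a.com}
Op 9: tick 3 -> clock=42.
Op 10: tick 11 -> clock=53.
Op 11: tick 12 -> clock=65.
Op 12: tick 8 -> clock=73.
Op 13: tick 13 -> clock=86.
lookup b.com: not in cache (expired or never inserted)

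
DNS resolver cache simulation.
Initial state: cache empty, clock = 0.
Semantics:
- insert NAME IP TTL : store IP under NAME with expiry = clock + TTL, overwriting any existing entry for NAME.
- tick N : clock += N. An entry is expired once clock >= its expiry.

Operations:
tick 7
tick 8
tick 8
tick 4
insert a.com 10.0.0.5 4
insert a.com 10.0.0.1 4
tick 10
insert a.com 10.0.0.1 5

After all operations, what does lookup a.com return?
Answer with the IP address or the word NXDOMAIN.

Answer: 10.0.0.1

Derivation:
Op 1: tick 7 -> clock=7.
Op 2: tick 8 -> clock=15.
Op 3: tick 8 -> clock=23.
Op 4: tick 4 -> clock=27.
Op 5: insert a.com -> 10.0.0.5 (expiry=27+4=31). clock=27
Op 6: insert a.com -> 10.0.0.1 (expiry=27+4=31). clock=27
Op 7: tick 10 -> clock=37. purged={a.com}
Op 8: insert a.com -> 10.0.0.1 (expiry=37+5=42). clock=37
lookup a.com: present, ip=10.0.0.1 expiry=42 > clock=37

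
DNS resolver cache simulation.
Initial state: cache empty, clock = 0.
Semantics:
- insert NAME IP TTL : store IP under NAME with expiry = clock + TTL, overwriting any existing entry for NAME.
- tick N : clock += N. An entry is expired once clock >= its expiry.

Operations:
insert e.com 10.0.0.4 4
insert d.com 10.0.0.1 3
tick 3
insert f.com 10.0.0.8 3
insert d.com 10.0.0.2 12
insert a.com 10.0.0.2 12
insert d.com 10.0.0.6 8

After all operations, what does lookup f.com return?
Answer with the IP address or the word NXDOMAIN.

Answer: 10.0.0.8

Derivation:
Op 1: insert e.com -> 10.0.0.4 (expiry=0+4=4). clock=0
Op 2: insert d.com -> 10.0.0.1 (expiry=0+3=3). clock=0
Op 3: tick 3 -> clock=3. purged={d.com}
Op 4: insert f.com -> 10.0.0.8 (expiry=3+3=6). clock=3
Op 5: insert d.com -> 10.0.0.2 (expiry=3+12=15). clock=3
Op 6: insert a.com -> 10.0.0.2 (expiry=3+12=15). clock=3
Op 7: insert d.com -> 10.0.0.6 (expiry=3+8=11). clock=3
lookup f.com: present, ip=10.0.0.8 expiry=6 > clock=3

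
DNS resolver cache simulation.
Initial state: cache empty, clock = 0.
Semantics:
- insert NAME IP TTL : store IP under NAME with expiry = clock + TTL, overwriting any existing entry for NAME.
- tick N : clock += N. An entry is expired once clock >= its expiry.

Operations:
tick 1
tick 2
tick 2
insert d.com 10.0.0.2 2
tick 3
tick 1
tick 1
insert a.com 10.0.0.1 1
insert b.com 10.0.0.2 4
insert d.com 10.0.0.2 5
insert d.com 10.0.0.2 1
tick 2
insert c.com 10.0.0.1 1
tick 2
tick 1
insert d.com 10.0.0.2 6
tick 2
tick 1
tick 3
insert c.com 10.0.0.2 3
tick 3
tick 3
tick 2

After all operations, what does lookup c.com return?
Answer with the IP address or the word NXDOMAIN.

Op 1: tick 1 -> clock=1.
Op 2: tick 2 -> clock=3.
Op 3: tick 2 -> clock=5.
Op 4: insert d.com -> 10.0.0.2 (expiry=5+2=7). clock=5
Op 5: tick 3 -> clock=8. purged={d.com}
Op 6: tick 1 -> clock=9.
Op 7: tick 1 -> clock=10.
Op 8: insert a.com -> 10.0.0.1 (expiry=10+1=11). clock=10
Op 9: insert b.com -> 10.0.0.2 (expiry=10+4=14). clock=10
Op 10: insert d.com -> 10.0.0.2 (expiry=10+5=15). clock=10
Op 11: insert d.com -> 10.0.0.2 (expiry=10+1=11). clock=10
Op 12: tick 2 -> clock=12. purged={a.com,d.com}
Op 13: insert c.com -> 10.0.0.1 (expiry=12+1=13). clock=12
Op 14: tick 2 -> clock=14. purged={b.com,c.com}
Op 15: tick 1 -> clock=15.
Op 16: insert d.com -> 10.0.0.2 (expiry=15+6=21). clock=15
Op 17: tick 2 -> clock=17.
Op 18: tick 1 -> clock=18.
Op 19: tick 3 -> clock=21. purged={d.com}
Op 20: insert c.com -> 10.0.0.2 (expiry=21+3=24). clock=21
Op 21: tick 3 -> clock=24. purged={c.com}
Op 22: tick 3 -> clock=27.
Op 23: tick 2 -> clock=29.
lookup c.com: not in cache (expired or never inserted)

Answer: NXDOMAIN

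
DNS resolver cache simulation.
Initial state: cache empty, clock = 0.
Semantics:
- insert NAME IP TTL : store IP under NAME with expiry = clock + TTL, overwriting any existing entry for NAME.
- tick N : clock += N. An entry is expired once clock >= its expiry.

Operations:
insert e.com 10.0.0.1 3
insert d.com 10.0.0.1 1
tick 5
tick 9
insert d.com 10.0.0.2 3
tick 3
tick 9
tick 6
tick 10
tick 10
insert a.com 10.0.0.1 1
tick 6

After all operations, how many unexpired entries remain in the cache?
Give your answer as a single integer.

Answer: 0

Derivation:
Op 1: insert e.com -> 10.0.0.1 (expiry=0+3=3). clock=0
Op 2: insert d.com -> 10.0.0.1 (expiry=0+1=1). clock=0
Op 3: tick 5 -> clock=5. purged={d.com,e.com}
Op 4: tick 9 -> clock=14.
Op 5: insert d.com -> 10.0.0.2 (expiry=14+3=17). clock=14
Op 6: tick 3 -> clock=17. purged={d.com}
Op 7: tick 9 -> clock=26.
Op 8: tick 6 -> clock=32.
Op 9: tick 10 -> clock=42.
Op 10: tick 10 -> clock=52.
Op 11: insert a.com -> 10.0.0.1 (expiry=52+1=53). clock=52
Op 12: tick 6 -> clock=58. purged={a.com}
Final cache (unexpired): {} -> size=0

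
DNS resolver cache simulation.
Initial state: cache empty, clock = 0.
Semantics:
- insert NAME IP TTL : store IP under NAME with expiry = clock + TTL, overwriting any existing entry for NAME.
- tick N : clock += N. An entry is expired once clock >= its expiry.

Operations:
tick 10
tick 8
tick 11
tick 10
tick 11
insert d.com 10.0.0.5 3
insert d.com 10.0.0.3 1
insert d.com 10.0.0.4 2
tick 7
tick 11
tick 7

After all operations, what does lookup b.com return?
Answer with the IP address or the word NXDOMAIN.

Answer: NXDOMAIN

Derivation:
Op 1: tick 10 -> clock=10.
Op 2: tick 8 -> clock=18.
Op 3: tick 11 -> clock=29.
Op 4: tick 10 -> clock=39.
Op 5: tick 11 -> clock=50.
Op 6: insert d.com -> 10.0.0.5 (expiry=50+3=53). clock=50
Op 7: insert d.com -> 10.0.0.3 (expiry=50+1=51). clock=50
Op 8: insert d.com -> 10.0.0.4 (expiry=50+2=52). clock=50
Op 9: tick 7 -> clock=57. purged={d.com}
Op 10: tick 11 -> clock=68.
Op 11: tick 7 -> clock=75.
lookup b.com: not in cache (expired or never inserted)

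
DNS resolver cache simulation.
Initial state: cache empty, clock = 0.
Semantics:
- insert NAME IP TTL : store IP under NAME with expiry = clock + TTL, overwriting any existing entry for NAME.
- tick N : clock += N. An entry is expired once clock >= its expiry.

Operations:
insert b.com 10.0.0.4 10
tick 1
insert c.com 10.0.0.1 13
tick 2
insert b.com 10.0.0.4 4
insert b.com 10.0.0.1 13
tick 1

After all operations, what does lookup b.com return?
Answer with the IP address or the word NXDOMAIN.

Answer: 10.0.0.1

Derivation:
Op 1: insert b.com -> 10.0.0.4 (expiry=0+10=10). clock=0
Op 2: tick 1 -> clock=1.
Op 3: insert c.com -> 10.0.0.1 (expiry=1+13=14). clock=1
Op 4: tick 2 -> clock=3.
Op 5: insert b.com -> 10.0.0.4 (expiry=3+4=7). clock=3
Op 6: insert b.com -> 10.0.0.1 (expiry=3+13=16). clock=3
Op 7: tick 1 -> clock=4.
lookup b.com: present, ip=10.0.0.1 expiry=16 > clock=4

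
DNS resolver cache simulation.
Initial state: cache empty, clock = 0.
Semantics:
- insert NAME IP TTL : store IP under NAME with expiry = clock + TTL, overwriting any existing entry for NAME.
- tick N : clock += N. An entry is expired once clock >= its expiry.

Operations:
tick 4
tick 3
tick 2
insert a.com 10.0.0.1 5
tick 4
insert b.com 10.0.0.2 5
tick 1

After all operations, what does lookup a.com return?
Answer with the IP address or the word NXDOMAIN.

Op 1: tick 4 -> clock=4.
Op 2: tick 3 -> clock=7.
Op 3: tick 2 -> clock=9.
Op 4: insert a.com -> 10.0.0.1 (expiry=9+5=14). clock=9
Op 5: tick 4 -> clock=13.
Op 6: insert b.com -> 10.0.0.2 (expiry=13+5=18). clock=13
Op 7: tick 1 -> clock=14. purged={a.com}
lookup a.com: not in cache (expired or never inserted)

Answer: NXDOMAIN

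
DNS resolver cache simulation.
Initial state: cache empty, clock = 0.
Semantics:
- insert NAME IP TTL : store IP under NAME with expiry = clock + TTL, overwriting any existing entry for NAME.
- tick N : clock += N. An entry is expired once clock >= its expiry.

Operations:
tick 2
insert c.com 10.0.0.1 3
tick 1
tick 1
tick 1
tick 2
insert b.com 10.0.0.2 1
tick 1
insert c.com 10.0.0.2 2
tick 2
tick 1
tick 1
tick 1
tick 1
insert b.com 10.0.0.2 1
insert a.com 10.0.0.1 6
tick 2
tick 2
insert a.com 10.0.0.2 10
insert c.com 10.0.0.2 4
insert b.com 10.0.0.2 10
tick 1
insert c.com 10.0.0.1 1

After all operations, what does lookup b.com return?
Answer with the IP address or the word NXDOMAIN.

Op 1: tick 2 -> clock=2.
Op 2: insert c.com -> 10.0.0.1 (expiry=2+3=5). clock=2
Op 3: tick 1 -> clock=3.
Op 4: tick 1 -> clock=4.
Op 5: tick 1 -> clock=5. purged={c.com}
Op 6: tick 2 -> clock=7.
Op 7: insert b.com -> 10.0.0.2 (expiry=7+1=8). clock=7
Op 8: tick 1 -> clock=8. purged={b.com}
Op 9: insert c.com -> 10.0.0.2 (expiry=8+2=10). clock=8
Op 10: tick 2 -> clock=10. purged={c.com}
Op 11: tick 1 -> clock=11.
Op 12: tick 1 -> clock=12.
Op 13: tick 1 -> clock=13.
Op 14: tick 1 -> clock=14.
Op 15: insert b.com -> 10.0.0.2 (expiry=14+1=15). clock=14
Op 16: insert a.com -> 10.0.0.1 (expiry=14+6=20). clock=14
Op 17: tick 2 -> clock=16. purged={b.com}
Op 18: tick 2 -> clock=18.
Op 19: insert a.com -> 10.0.0.2 (expiry=18+10=28). clock=18
Op 20: insert c.com -> 10.0.0.2 (expiry=18+4=22). clock=18
Op 21: insert b.com -> 10.0.0.2 (expiry=18+10=28). clock=18
Op 22: tick 1 -> clock=19.
Op 23: insert c.com -> 10.0.0.1 (expiry=19+1=20). clock=19
lookup b.com: present, ip=10.0.0.2 expiry=28 > clock=19

Answer: 10.0.0.2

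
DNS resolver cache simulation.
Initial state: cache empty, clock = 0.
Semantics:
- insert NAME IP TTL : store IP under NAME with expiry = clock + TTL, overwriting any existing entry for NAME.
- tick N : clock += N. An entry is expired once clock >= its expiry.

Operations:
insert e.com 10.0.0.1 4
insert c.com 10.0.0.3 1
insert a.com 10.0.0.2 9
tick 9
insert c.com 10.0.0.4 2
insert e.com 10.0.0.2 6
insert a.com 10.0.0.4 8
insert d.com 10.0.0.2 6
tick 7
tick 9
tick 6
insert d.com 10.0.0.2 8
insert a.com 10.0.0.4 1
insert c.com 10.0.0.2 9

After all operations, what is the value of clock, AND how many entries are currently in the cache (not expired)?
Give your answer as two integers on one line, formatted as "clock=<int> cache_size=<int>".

Answer: clock=31 cache_size=3

Derivation:
Op 1: insert e.com -> 10.0.0.1 (expiry=0+4=4). clock=0
Op 2: insert c.com -> 10.0.0.3 (expiry=0+1=1). clock=0
Op 3: insert a.com -> 10.0.0.2 (expiry=0+9=9). clock=0
Op 4: tick 9 -> clock=9. purged={a.com,c.com,e.com}
Op 5: insert c.com -> 10.0.0.4 (expiry=9+2=11). clock=9
Op 6: insert e.com -> 10.0.0.2 (expiry=9+6=15). clock=9
Op 7: insert a.com -> 10.0.0.4 (expiry=9+8=17). clock=9
Op 8: insert d.com -> 10.0.0.2 (expiry=9+6=15). clock=9
Op 9: tick 7 -> clock=16. purged={c.com,d.com,e.com}
Op 10: tick 9 -> clock=25. purged={a.com}
Op 11: tick 6 -> clock=31.
Op 12: insert d.com -> 10.0.0.2 (expiry=31+8=39). clock=31
Op 13: insert a.com -> 10.0.0.4 (expiry=31+1=32). clock=31
Op 14: insert c.com -> 10.0.0.2 (expiry=31+9=40). clock=31
Final clock = 31
Final cache (unexpired): {a.com,c.com,d.com} -> size=3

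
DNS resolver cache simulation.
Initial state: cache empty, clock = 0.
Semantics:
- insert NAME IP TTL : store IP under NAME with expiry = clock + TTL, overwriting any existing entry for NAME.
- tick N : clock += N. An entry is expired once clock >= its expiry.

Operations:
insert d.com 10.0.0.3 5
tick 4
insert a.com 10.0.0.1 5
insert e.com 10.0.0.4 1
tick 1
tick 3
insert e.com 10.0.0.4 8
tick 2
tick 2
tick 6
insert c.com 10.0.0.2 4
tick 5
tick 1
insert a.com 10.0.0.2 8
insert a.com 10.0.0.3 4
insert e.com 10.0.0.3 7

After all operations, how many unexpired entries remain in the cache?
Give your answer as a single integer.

Op 1: insert d.com -> 10.0.0.3 (expiry=0+5=5). clock=0
Op 2: tick 4 -> clock=4.
Op 3: insert a.com -> 10.0.0.1 (expiry=4+5=9). clock=4
Op 4: insert e.com -> 10.0.0.4 (expiry=4+1=5). clock=4
Op 5: tick 1 -> clock=5. purged={d.com,e.com}
Op 6: tick 3 -> clock=8.
Op 7: insert e.com -> 10.0.0.4 (expiry=8+8=16). clock=8
Op 8: tick 2 -> clock=10. purged={a.com}
Op 9: tick 2 -> clock=12.
Op 10: tick 6 -> clock=18. purged={e.com}
Op 11: insert c.com -> 10.0.0.2 (expiry=18+4=22). clock=18
Op 12: tick 5 -> clock=23. purged={c.com}
Op 13: tick 1 -> clock=24.
Op 14: insert a.com -> 10.0.0.2 (expiry=24+8=32). clock=24
Op 15: insert a.com -> 10.0.0.3 (expiry=24+4=28). clock=24
Op 16: insert e.com -> 10.0.0.3 (expiry=24+7=31). clock=24
Final cache (unexpired): {a.com,e.com} -> size=2

Answer: 2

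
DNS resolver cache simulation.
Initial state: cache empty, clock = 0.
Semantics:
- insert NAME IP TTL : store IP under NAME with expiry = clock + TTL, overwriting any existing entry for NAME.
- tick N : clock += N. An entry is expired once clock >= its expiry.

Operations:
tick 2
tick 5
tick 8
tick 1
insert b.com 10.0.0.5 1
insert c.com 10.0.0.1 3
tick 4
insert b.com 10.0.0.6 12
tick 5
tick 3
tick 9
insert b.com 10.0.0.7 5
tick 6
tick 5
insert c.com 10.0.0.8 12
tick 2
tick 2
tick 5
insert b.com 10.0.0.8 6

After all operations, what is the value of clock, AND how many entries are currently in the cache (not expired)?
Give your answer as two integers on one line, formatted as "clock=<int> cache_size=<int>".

Op 1: tick 2 -> clock=2.
Op 2: tick 5 -> clock=7.
Op 3: tick 8 -> clock=15.
Op 4: tick 1 -> clock=16.
Op 5: insert b.com -> 10.0.0.5 (expiry=16+1=17). clock=16
Op 6: insert c.com -> 10.0.0.1 (expiry=16+3=19). clock=16
Op 7: tick 4 -> clock=20. purged={b.com,c.com}
Op 8: insert b.com -> 10.0.0.6 (expiry=20+12=32). clock=20
Op 9: tick 5 -> clock=25.
Op 10: tick 3 -> clock=28.
Op 11: tick 9 -> clock=37. purged={b.com}
Op 12: insert b.com -> 10.0.0.7 (expiry=37+5=42). clock=37
Op 13: tick 6 -> clock=43. purged={b.com}
Op 14: tick 5 -> clock=48.
Op 15: insert c.com -> 10.0.0.8 (expiry=48+12=60). clock=48
Op 16: tick 2 -> clock=50.
Op 17: tick 2 -> clock=52.
Op 18: tick 5 -> clock=57.
Op 19: insert b.com -> 10.0.0.8 (expiry=57+6=63). clock=57
Final clock = 57
Final cache (unexpired): {b.com,c.com} -> size=2

Answer: clock=57 cache_size=2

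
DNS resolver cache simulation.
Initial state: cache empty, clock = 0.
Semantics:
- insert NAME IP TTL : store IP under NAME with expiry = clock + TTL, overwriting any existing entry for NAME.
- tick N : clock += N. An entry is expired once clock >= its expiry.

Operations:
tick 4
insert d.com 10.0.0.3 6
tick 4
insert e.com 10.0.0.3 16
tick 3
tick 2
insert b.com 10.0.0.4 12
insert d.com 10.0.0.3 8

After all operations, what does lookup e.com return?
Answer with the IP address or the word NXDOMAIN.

Op 1: tick 4 -> clock=4.
Op 2: insert d.com -> 10.0.0.3 (expiry=4+6=10). clock=4
Op 3: tick 4 -> clock=8.
Op 4: insert e.com -> 10.0.0.3 (expiry=8+16=24). clock=8
Op 5: tick 3 -> clock=11. purged={d.com}
Op 6: tick 2 -> clock=13.
Op 7: insert b.com -> 10.0.0.4 (expiry=13+12=25). clock=13
Op 8: insert d.com -> 10.0.0.3 (expiry=13+8=21). clock=13
lookup e.com: present, ip=10.0.0.3 expiry=24 > clock=13

Answer: 10.0.0.3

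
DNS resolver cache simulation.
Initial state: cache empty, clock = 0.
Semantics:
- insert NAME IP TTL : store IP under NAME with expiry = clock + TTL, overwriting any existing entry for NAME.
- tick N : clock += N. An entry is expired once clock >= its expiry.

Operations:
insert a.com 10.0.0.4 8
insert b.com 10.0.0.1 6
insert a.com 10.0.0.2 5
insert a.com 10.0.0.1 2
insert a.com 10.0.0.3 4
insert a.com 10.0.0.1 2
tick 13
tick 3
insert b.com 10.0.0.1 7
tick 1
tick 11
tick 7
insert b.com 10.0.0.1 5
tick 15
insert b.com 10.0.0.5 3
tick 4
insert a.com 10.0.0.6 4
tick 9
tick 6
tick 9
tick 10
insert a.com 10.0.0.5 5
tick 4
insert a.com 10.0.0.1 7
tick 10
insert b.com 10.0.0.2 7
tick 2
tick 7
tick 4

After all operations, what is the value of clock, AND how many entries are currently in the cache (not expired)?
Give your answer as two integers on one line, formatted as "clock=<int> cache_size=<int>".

Op 1: insert a.com -> 10.0.0.4 (expiry=0+8=8). clock=0
Op 2: insert b.com -> 10.0.0.1 (expiry=0+6=6). clock=0
Op 3: insert a.com -> 10.0.0.2 (expiry=0+5=5). clock=0
Op 4: insert a.com -> 10.0.0.1 (expiry=0+2=2). clock=0
Op 5: insert a.com -> 10.0.0.3 (expiry=0+4=4). clock=0
Op 6: insert a.com -> 10.0.0.1 (expiry=0+2=2). clock=0
Op 7: tick 13 -> clock=13. purged={a.com,b.com}
Op 8: tick 3 -> clock=16.
Op 9: insert b.com -> 10.0.0.1 (expiry=16+7=23). clock=16
Op 10: tick 1 -> clock=17.
Op 11: tick 11 -> clock=28. purged={b.com}
Op 12: tick 7 -> clock=35.
Op 13: insert b.com -> 10.0.0.1 (expiry=35+5=40). clock=35
Op 14: tick 15 -> clock=50. purged={b.com}
Op 15: insert b.com -> 10.0.0.5 (expiry=50+3=53). clock=50
Op 16: tick 4 -> clock=54. purged={b.com}
Op 17: insert a.com -> 10.0.0.6 (expiry=54+4=58). clock=54
Op 18: tick 9 -> clock=63. purged={a.com}
Op 19: tick 6 -> clock=69.
Op 20: tick 9 -> clock=78.
Op 21: tick 10 -> clock=88.
Op 22: insert a.com -> 10.0.0.5 (expiry=88+5=93). clock=88
Op 23: tick 4 -> clock=92.
Op 24: insert a.com -> 10.0.0.1 (expiry=92+7=99). clock=92
Op 25: tick 10 -> clock=102. purged={a.com}
Op 26: insert b.com -> 10.0.0.2 (expiry=102+7=109). clock=102
Op 27: tick 2 -> clock=104.
Op 28: tick 7 -> clock=111. purged={b.com}
Op 29: tick 4 -> clock=115.
Final clock = 115
Final cache (unexpired): {} -> size=0

Answer: clock=115 cache_size=0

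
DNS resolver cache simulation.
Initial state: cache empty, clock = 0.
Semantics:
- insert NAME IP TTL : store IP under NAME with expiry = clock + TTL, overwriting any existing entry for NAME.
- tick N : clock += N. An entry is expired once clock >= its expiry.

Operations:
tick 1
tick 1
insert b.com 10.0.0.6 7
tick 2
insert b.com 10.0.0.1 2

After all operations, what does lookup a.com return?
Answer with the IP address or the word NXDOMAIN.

Op 1: tick 1 -> clock=1.
Op 2: tick 1 -> clock=2.
Op 3: insert b.com -> 10.0.0.6 (expiry=2+7=9). clock=2
Op 4: tick 2 -> clock=4.
Op 5: insert b.com -> 10.0.0.1 (expiry=4+2=6). clock=4
lookup a.com: not in cache (expired or never inserted)

Answer: NXDOMAIN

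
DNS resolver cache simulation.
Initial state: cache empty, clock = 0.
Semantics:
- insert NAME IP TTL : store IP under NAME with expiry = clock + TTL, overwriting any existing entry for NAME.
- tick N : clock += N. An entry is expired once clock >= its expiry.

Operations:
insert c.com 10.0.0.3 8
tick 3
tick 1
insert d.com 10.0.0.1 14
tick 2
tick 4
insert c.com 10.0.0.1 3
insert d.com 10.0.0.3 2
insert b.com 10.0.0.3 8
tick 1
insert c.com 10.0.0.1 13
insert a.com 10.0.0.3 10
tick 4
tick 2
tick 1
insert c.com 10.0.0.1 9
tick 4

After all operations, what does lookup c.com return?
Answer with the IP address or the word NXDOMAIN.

Answer: 10.0.0.1

Derivation:
Op 1: insert c.com -> 10.0.0.3 (expiry=0+8=8). clock=0
Op 2: tick 3 -> clock=3.
Op 3: tick 1 -> clock=4.
Op 4: insert d.com -> 10.0.0.1 (expiry=4+14=18). clock=4
Op 5: tick 2 -> clock=6.
Op 6: tick 4 -> clock=10. purged={c.com}
Op 7: insert c.com -> 10.0.0.1 (expiry=10+3=13). clock=10
Op 8: insert d.com -> 10.0.0.3 (expiry=10+2=12). clock=10
Op 9: insert b.com -> 10.0.0.3 (expiry=10+8=18). clock=10
Op 10: tick 1 -> clock=11.
Op 11: insert c.com -> 10.0.0.1 (expiry=11+13=24). clock=11
Op 12: insert a.com -> 10.0.0.3 (expiry=11+10=21). clock=11
Op 13: tick 4 -> clock=15. purged={d.com}
Op 14: tick 2 -> clock=17.
Op 15: tick 1 -> clock=18. purged={b.com}
Op 16: insert c.com -> 10.0.0.1 (expiry=18+9=27). clock=18
Op 17: tick 4 -> clock=22. purged={a.com}
lookup c.com: present, ip=10.0.0.1 expiry=27 > clock=22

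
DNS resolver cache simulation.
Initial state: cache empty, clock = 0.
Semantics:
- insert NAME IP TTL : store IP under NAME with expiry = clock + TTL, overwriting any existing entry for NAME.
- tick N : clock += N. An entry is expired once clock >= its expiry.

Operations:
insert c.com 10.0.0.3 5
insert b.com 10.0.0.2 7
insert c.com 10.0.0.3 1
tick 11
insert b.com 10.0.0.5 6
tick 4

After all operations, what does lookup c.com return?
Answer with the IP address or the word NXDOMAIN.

Op 1: insert c.com -> 10.0.0.3 (expiry=0+5=5). clock=0
Op 2: insert b.com -> 10.0.0.2 (expiry=0+7=7). clock=0
Op 3: insert c.com -> 10.0.0.3 (expiry=0+1=1). clock=0
Op 4: tick 11 -> clock=11. purged={b.com,c.com}
Op 5: insert b.com -> 10.0.0.5 (expiry=11+6=17). clock=11
Op 6: tick 4 -> clock=15.
lookup c.com: not in cache (expired or never inserted)

Answer: NXDOMAIN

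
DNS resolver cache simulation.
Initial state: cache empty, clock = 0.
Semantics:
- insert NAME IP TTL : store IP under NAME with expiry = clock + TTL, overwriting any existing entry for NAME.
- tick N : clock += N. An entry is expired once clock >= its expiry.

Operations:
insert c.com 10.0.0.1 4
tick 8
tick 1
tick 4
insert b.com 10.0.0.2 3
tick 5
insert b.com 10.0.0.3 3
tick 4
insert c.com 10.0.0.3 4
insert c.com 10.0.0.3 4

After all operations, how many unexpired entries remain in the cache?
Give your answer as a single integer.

Op 1: insert c.com -> 10.0.0.1 (expiry=0+4=4). clock=0
Op 2: tick 8 -> clock=8. purged={c.com}
Op 3: tick 1 -> clock=9.
Op 4: tick 4 -> clock=13.
Op 5: insert b.com -> 10.0.0.2 (expiry=13+3=16). clock=13
Op 6: tick 5 -> clock=18. purged={b.com}
Op 7: insert b.com -> 10.0.0.3 (expiry=18+3=21). clock=18
Op 8: tick 4 -> clock=22. purged={b.com}
Op 9: insert c.com -> 10.0.0.3 (expiry=22+4=26). clock=22
Op 10: insert c.com -> 10.0.0.3 (expiry=22+4=26). clock=22
Final cache (unexpired): {c.com} -> size=1

Answer: 1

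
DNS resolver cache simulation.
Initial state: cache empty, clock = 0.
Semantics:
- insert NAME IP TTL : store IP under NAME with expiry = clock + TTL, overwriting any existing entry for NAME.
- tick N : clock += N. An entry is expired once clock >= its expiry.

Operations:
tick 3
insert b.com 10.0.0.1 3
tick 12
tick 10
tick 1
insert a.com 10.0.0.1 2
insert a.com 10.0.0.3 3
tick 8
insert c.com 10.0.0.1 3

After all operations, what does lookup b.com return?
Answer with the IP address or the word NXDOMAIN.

Op 1: tick 3 -> clock=3.
Op 2: insert b.com -> 10.0.0.1 (expiry=3+3=6). clock=3
Op 3: tick 12 -> clock=15. purged={b.com}
Op 4: tick 10 -> clock=25.
Op 5: tick 1 -> clock=26.
Op 6: insert a.com -> 10.0.0.1 (expiry=26+2=28). clock=26
Op 7: insert a.com -> 10.0.0.3 (expiry=26+3=29). clock=26
Op 8: tick 8 -> clock=34. purged={a.com}
Op 9: insert c.com -> 10.0.0.1 (expiry=34+3=37). clock=34
lookup b.com: not in cache (expired or never inserted)

Answer: NXDOMAIN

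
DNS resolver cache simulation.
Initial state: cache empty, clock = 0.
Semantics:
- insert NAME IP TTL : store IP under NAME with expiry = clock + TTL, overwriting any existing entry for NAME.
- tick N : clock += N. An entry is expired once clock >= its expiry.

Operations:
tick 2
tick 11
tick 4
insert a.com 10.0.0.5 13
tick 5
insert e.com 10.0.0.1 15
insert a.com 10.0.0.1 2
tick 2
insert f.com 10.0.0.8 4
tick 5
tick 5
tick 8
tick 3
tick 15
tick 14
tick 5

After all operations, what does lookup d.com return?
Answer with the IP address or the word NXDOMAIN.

Answer: NXDOMAIN

Derivation:
Op 1: tick 2 -> clock=2.
Op 2: tick 11 -> clock=13.
Op 3: tick 4 -> clock=17.
Op 4: insert a.com -> 10.0.0.5 (expiry=17+13=30). clock=17
Op 5: tick 5 -> clock=22.
Op 6: insert e.com -> 10.0.0.1 (expiry=22+15=37). clock=22
Op 7: insert a.com -> 10.0.0.1 (expiry=22+2=24). clock=22
Op 8: tick 2 -> clock=24. purged={a.com}
Op 9: insert f.com -> 10.0.0.8 (expiry=24+4=28). clock=24
Op 10: tick 5 -> clock=29. purged={f.com}
Op 11: tick 5 -> clock=34.
Op 12: tick 8 -> clock=42. purged={e.com}
Op 13: tick 3 -> clock=45.
Op 14: tick 15 -> clock=60.
Op 15: tick 14 -> clock=74.
Op 16: tick 5 -> clock=79.
lookup d.com: not in cache (expired or never inserted)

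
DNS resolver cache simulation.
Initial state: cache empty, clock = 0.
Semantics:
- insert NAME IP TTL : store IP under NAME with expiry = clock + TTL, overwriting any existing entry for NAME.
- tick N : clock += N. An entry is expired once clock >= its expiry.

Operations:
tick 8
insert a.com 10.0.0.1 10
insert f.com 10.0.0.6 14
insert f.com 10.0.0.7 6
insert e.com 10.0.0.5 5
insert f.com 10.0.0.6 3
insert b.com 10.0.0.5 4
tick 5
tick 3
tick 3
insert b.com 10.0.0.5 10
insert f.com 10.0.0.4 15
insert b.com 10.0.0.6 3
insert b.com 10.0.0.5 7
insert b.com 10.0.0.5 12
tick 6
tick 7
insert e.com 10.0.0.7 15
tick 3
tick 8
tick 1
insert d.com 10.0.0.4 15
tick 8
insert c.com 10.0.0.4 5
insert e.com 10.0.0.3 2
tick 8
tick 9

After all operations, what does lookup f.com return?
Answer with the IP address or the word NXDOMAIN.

Op 1: tick 8 -> clock=8.
Op 2: insert a.com -> 10.0.0.1 (expiry=8+10=18). clock=8
Op 3: insert f.com -> 10.0.0.6 (expiry=8+14=22). clock=8
Op 4: insert f.com -> 10.0.0.7 (expiry=8+6=14). clock=8
Op 5: insert e.com -> 10.0.0.5 (expiry=8+5=13). clock=8
Op 6: insert f.com -> 10.0.0.6 (expiry=8+3=11). clock=8
Op 7: insert b.com -> 10.0.0.5 (expiry=8+4=12). clock=8
Op 8: tick 5 -> clock=13. purged={b.com,e.com,f.com}
Op 9: tick 3 -> clock=16.
Op 10: tick 3 -> clock=19. purged={a.com}
Op 11: insert b.com -> 10.0.0.5 (expiry=19+10=29). clock=19
Op 12: insert f.com -> 10.0.0.4 (expiry=19+15=34). clock=19
Op 13: insert b.com -> 10.0.0.6 (expiry=19+3=22). clock=19
Op 14: insert b.com -> 10.0.0.5 (expiry=19+7=26). clock=19
Op 15: insert b.com -> 10.0.0.5 (expiry=19+12=31). clock=19
Op 16: tick 6 -> clock=25.
Op 17: tick 7 -> clock=32. purged={b.com}
Op 18: insert e.com -> 10.0.0.7 (expiry=32+15=47). clock=32
Op 19: tick 3 -> clock=35. purged={f.com}
Op 20: tick 8 -> clock=43.
Op 21: tick 1 -> clock=44.
Op 22: insert d.com -> 10.0.0.4 (expiry=44+15=59). clock=44
Op 23: tick 8 -> clock=52. purged={e.com}
Op 24: insert c.com -> 10.0.0.4 (expiry=52+5=57). clock=52
Op 25: insert e.com -> 10.0.0.3 (expiry=52+2=54). clock=52
Op 26: tick 8 -> clock=60. purged={c.com,d.com,e.com}
Op 27: tick 9 -> clock=69.
lookup f.com: not in cache (expired or never inserted)

Answer: NXDOMAIN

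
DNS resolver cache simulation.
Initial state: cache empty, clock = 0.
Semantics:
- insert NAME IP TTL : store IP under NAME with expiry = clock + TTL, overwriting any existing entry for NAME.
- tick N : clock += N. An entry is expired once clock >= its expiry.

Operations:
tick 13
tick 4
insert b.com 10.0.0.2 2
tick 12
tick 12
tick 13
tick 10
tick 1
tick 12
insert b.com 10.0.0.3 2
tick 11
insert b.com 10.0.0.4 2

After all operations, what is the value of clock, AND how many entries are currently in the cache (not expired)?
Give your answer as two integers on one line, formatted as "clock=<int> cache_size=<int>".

Op 1: tick 13 -> clock=13.
Op 2: tick 4 -> clock=17.
Op 3: insert b.com -> 10.0.0.2 (expiry=17+2=19). clock=17
Op 4: tick 12 -> clock=29. purged={b.com}
Op 5: tick 12 -> clock=41.
Op 6: tick 13 -> clock=54.
Op 7: tick 10 -> clock=64.
Op 8: tick 1 -> clock=65.
Op 9: tick 12 -> clock=77.
Op 10: insert b.com -> 10.0.0.3 (expiry=77+2=79). clock=77
Op 11: tick 11 -> clock=88. purged={b.com}
Op 12: insert b.com -> 10.0.0.4 (expiry=88+2=90). clock=88
Final clock = 88
Final cache (unexpired): {b.com} -> size=1

Answer: clock=88 cache_size=1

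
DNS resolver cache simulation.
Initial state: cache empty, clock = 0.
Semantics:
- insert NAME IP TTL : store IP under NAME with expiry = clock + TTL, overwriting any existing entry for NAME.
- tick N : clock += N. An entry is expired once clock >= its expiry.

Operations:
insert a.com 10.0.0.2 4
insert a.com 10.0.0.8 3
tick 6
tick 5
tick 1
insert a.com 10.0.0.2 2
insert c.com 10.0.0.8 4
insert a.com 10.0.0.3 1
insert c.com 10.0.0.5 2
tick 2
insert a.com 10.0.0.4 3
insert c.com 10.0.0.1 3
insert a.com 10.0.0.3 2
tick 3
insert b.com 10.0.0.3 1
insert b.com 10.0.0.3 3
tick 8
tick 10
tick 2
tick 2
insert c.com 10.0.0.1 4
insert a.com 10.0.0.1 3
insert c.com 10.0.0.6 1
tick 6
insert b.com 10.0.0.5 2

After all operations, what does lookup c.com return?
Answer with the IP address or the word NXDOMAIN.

Answer: NXDOMAIN

Derivation:
Op 1: insert a.com -> 10.0.0.2 (expiry=0+4=4). clock=0
Op 2: insert a.com -> 10.0.0.8 (expiry=0+3=3). clock=0
Op 3: tick 6 -> clock=6. purged={a.com}
Op 4: tick 5 -> clock=11.
Op 5: tick 1 -> clock=12.
Op 6: insert a.com -> 10.0.0.2 (expiry=12+2=14). clock=12
Op 7: insert c.com -> 10.0.0.8 (expiry=12+4=16). clock=12
Op 8: insert a.com -> 10.0.0.3 (expiry=12+1=13). clock=12
Op 9: insert c.com -> 10.0.0.5 (expiry=12+2=14). clock=12
Op 10: tick 2 -> clock=14. purged={a.com,c.com}
Op 11: insert a.com -> 10.0.0.4 (expiry=14+3=17). clock=14
Op 12: insert c.com -> 10.0.0.1 (expiry=14+3=17). clock=14
Op 13: insert a.com -> 10.0.0.3 (expiry=14+2=16). clock=14
Op 14: tick 3 -> clock=17. purged={a.com,c.com}
Op 15: insert b.com -> 10.0.0.3 (expiry=17+1=18). clock=17
Op 16: insert b.com -> 10.0.0.3 (expiry=17+3=20). clock=17
Op 17: tick 8 -> clock=25. purged={b.com}
Op 18: tick 10 -> clock=35.
Op 19: tick 2 -> clock=37.
Op 20: tick 2 -> clock=39.
Op 21: insert c.com -> 10.0.0.1 (expiry=39+4=43). clock=39
Op 22: insert a.com -> 10.0.0.1 (expiry=39+3=42). clock=39
Op 23: insert c.com -> 10.0.0.6 (expiry=39+1=40). clock=39
Op 24: tick 6 -> clock=45. purged={a.com,c.com}
Op 25: insert b.com -> 10.0.0.5 (expiry=45+2=47). clock=45
lookup c.com: not in cache (expired or never inserted)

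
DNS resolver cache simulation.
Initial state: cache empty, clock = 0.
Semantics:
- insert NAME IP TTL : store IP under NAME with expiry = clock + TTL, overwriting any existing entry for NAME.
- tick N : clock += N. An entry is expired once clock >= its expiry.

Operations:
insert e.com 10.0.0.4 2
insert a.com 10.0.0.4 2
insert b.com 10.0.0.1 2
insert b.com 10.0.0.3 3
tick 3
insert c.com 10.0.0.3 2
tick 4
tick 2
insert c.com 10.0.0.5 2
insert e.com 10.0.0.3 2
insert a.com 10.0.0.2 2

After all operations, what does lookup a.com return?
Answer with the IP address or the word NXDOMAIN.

Op 1: insert e.com -> 10.0.0.4 (expiry=0+2=2). clock=0
Op 2: insert a.com -> 10.0.0.4 (expiry=0+2=2). clock=0
Op 3: insert b.com -> 10.0.0.1 (expiry=0+2=2). clock=0
Op 4: insert b.com -> 10.0.0.3 (expiry=0+3=3). clock=0
Op 5: tick 3 -> clock=3. purged={a.com,b.com,e.com}
Op 6: insert c.com -> 10.0.0.3 (expiry=3+2=5). clock=3
Op 7: tick 4 -> clock=7. purged={c.com}
Op 8: tick 2 -> clock=9.
Op 9: insert c.com -> 10.0.0.5 (expiry=9+2=11). clock=9
Op 10: insert e.com -> 10.0.0.3 (expiry=9+2=11). clock=9
Op 11: insert a.com -> 10.0.0.2 (expiry=9+2=11). clock=9
lookup a.com: present, ip=10.0.0.2 expiry=11 > clock=9

Answer: 10.0.0.2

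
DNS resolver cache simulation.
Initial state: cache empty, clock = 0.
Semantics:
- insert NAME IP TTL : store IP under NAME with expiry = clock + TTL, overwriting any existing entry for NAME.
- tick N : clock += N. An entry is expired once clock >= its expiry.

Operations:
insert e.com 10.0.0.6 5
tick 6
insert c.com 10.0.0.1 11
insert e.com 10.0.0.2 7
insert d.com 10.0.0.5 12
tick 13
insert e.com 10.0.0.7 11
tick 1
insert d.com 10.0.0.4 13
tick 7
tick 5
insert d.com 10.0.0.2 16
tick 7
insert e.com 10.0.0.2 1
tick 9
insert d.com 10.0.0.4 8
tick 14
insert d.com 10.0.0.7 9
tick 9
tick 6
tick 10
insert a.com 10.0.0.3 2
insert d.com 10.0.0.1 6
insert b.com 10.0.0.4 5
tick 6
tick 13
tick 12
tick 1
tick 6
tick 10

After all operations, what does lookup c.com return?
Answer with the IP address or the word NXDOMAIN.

Answer: NXDOMAIN

Derivation:
Op 1: insert e.com -> 10.0.0.6 (expiry=0+5=5). clock=0
Op 2: tick 6 -> clock=6. purged={e.com}
Op 3: insert c.com -> 10.0.0.1 (expiry=6+11=17). clock=6
Op 4: insert e.com -> 10.0.0.2 (expiry=6+7=13). clock=6
Op 5: insert d.com -> 10.0.0.5 (expiry=6+12=18). clock=6
Op 6: tick 13 -> clock=19. purged={c.com,d.com,e.com}
Op 7: insert e.com -> 10.0.0.7 (expiry=19+11=30). clock=19
Op 8: tick 1 -> clock=20.
Op 9: insert d.com -> 10.0.0.4 (expiry=20+13=33). clock=20
Op 10: tick 7 -> clock=27.
Op 11: tick 5 -> clock=32. purged={e.com}
Op 12: insert d.com -> 10.0.0.2 (expiry=32+16=48). clock=32
Op 13: tick 7 -> clock=39.
Op 14: insert e.com -> 10.0.0.2 (expiry=39+1=40). clock=39
Op 15: tick 9 -> clock=48. purged={d.com,e.com}
Op 16: insert d.com -> 10.0.0.4 (expiry=48+8=56). clock=48
Op 17: tick 14 -> clock=62. purged={d.com}
Op 18: insert d.com -> 10.0.0.7 (expiry=62+9=71). clock=62
Op 19: tick 9 -> clock=71. purged={d.com}
Op 20: tick 6 -> clock=77.
Op 21: tick 10 -> clock=87.
Op 22: insert a.com -> 10.0.0.3 (expiry=87+2=89). clock=87
Op 23: insert d.com -> 10.0.0.1 (expiry=87+6=93). clock=87
Op 24: insert b.com -> 10.0.0.4 (expiry=87+5=92). clock=87
Op 25: tick 6 -> clock=93. purged={a.com,b.com,d.com}
Op 26: tick 13 -> clock=106.
Op 27: tick 12 -> clock=118.
Op 28: tick 1 -> clock=119.
Op 29: tick 6 -> clock=125.
Op 30: tick 10 -> clock=135.
lookup c.com: not in cache (expired or never inserted)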